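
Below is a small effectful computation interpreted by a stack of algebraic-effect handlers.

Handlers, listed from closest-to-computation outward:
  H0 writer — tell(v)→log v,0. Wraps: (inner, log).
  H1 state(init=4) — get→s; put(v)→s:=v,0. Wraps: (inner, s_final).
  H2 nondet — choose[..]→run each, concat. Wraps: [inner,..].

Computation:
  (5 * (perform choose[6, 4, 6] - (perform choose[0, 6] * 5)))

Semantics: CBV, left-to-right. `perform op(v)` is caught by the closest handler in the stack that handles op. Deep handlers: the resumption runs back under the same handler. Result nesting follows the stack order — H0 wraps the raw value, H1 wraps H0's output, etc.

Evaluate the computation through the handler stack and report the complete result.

Evaluation trace:
choose[6, 4, 6] @ H2
  branch[0] choose=6:
    choose[0, 6] @ H2
      branch[0] choose=0:
        H0 returns (30, ())
        H1 returns ((30, ()), 4)
        H2 returns [((30, ()), 4)]
      branch[1] choose=6:
        H0 returns (-120, ())
        H1 returns ((-120, ()), 4)
        H2 returns [((-120, ()), 4)]
  branch[1] choose=4:
    choose[0, 6] @ H2
      branch[0] choose=0:
        H0 returns (20, ())
        H1 returns ((20, ()), 4)
        H2 returns [((20, ()), 4)]
      branch[1] choose=6:
        H0 returns (-130, ())
        H1 returns ((-130, ()), 4)
        H2 returns [((-130, ()), 4)]
  branch[2] choose=6:
    choose[0, 6] @ H2
      branch[0] choose=0:
        H0 returns (30, ())
        H1 returns ((30, ()), 4)
        H2 returns [((30, ()), 4)]
      branch[1] choose=6:
        H0 returns (-120, ())
        H1 returns ((-120, ()), 4)
        H2 returns [((-120, ()), 4)]
= [((30, ()), 4), ((-120, ()), 4), ((20, ()), 4), ((-130, ()), 4), ((30, ()), 4), ((-120, ()), 4)]

Answer: [((30, ()), 4), ((-120, ()), 4), ((20, ()), 4), ((-130, ()), 4), ((30, ()), 4), ((-120, ()), 4)]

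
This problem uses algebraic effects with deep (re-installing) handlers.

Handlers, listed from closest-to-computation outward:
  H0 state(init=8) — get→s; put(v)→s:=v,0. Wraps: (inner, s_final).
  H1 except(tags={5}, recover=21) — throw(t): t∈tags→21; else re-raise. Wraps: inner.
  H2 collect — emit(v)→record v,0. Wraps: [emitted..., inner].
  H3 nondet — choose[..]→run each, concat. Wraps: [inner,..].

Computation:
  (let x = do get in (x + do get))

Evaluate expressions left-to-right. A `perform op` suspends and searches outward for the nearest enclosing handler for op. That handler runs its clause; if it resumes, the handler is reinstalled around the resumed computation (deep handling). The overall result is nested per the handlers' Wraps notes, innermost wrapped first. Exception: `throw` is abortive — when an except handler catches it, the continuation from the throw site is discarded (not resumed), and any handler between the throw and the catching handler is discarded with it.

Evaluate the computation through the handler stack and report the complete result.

Answer: [[(16, 8)]]

Working:
get @ H0 ⇒ 8
get @ H0 ⇒ 8
H0 returns (16, 8)
H1 returns (16, 8)
H2 returns [(16, 8)]
H3 returns [[(16, 8)]]
= [[(16, 8)]]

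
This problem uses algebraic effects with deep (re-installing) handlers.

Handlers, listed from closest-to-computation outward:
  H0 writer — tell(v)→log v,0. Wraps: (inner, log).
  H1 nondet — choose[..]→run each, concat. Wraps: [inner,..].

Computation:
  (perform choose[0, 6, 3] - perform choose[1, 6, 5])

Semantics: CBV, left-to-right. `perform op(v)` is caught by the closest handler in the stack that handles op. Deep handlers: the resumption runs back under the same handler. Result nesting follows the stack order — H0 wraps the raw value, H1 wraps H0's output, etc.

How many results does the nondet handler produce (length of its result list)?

Answer: 9

Step-by-step:
choose[0, 6, 3] @ H1
  branch[0] choose=0:
    choose[1, 6, 5] @ H1
      branch[0] choose=1:
        H0 returns (-1, ())
        H1 returns [(-1, ())]
      branch[1] choose=6:
        H0 returns (-6, ())
        H1 returns [(-6, ())]
      branch[2] choose=5:
        H0 returns (-5, ())
        H1 returns [(-5, ())]
  branch[1] choose=6:
    choose[1, 6, 5] @ H1
      branch[0] choose=1:
        H0 returns (5, ())
        H1 returns [(5, ())]
      branch[1] choose=6:
        H0 returns (0, ())
        H1 returns [(0, ())]
      branch[2] choose=5:
        H0 returns (1, ())
        H1 returns [(1, ())]
  branch[2] choose=3:
    choose[1, 6, 5] @ H1
      branch[0] choose=1:
        H0 returns (2, ())
        H1 returns [(2, ())]
      branch[1] choose=6:
        H0 returns (-3, ())
        H1 returns [(-3, ())]
      branch[2] choose=5:
        H0 returns (-2, ())
        H1 returns [(-2, ())]
= [(-1, ()), (-6, ()), (-5, ()), (5, ()), (0, ()), (1, ()), (2, ()), (-3, ()), (-2, ())]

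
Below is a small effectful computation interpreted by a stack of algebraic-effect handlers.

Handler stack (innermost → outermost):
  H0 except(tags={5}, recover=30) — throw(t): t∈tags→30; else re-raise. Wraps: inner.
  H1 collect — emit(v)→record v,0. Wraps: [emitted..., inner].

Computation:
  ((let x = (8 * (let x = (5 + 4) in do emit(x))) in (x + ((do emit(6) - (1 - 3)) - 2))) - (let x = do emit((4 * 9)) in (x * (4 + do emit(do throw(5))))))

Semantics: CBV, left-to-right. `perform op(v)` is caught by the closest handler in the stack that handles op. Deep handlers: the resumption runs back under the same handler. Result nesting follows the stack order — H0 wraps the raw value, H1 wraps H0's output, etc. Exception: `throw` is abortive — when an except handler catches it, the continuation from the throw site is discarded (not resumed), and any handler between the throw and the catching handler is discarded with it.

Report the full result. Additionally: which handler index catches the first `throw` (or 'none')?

Evaluation trace:
emit(9) @ H1 ⇒ out+=9
emit(6) @ H1 ⇒ out+=6
emit(36) @ H1 ⇒ out+=36
throw(5) @ H0 caught ⇒ 30
H1 returns [9, 6, 36, 30]
= [9, 6, 36, 30]

Answer: [9, 6, 36, 30] ; first throw caught by: H0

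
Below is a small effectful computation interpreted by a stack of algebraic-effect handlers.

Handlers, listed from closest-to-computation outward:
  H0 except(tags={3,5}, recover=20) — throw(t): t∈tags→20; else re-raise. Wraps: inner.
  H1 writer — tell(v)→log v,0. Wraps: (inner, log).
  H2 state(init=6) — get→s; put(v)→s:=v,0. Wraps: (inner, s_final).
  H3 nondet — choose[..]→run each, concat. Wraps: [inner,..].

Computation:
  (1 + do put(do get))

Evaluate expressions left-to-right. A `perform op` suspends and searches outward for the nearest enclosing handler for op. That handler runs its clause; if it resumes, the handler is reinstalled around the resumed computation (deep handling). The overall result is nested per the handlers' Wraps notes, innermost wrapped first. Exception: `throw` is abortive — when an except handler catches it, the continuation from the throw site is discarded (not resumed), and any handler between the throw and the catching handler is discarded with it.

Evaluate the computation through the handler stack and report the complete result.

Working:
get @ H2 ⇒ 6
put(6) @ H2 ⇒ s:=6
H0 returns 1
H1 returns (1, ())
H2 returns ((1, ()), 6)
H3 returns [((1, ()), 6)]
= [((1, ()), 6)]

Answer: [((1, ()), 6)]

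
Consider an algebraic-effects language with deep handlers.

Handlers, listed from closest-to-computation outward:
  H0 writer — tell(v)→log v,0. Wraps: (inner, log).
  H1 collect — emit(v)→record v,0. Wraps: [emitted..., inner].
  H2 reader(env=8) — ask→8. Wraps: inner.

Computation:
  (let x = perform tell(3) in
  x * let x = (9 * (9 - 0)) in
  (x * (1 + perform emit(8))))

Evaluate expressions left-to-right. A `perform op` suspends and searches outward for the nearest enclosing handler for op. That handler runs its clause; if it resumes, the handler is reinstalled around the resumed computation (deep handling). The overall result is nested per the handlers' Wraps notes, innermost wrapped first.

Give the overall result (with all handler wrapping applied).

Answer: [8, (0, (3))]

Step-by-step:
tell(3) @ H0 ⇒ log+=3
emit(8) @ H1 ⇒ out+=8
H0 returns (0, (3))
H1 returns [8, (0, (3))]
H2 returns [8, (0, (3))]
= [8, (0, (3))]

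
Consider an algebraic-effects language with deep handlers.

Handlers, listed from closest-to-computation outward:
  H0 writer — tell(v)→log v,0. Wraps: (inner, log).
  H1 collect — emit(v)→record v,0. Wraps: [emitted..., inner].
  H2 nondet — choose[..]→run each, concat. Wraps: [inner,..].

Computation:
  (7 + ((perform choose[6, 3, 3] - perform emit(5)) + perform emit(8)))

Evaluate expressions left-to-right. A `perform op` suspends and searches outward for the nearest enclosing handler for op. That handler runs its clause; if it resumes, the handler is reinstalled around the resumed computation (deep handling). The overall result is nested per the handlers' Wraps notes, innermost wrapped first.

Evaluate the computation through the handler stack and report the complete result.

Step-by-step:
choose[6, 3, 3] @ H2
  branch[0] choose=6:
    emit(5) @ H1 ⇒ out+=5
    emit(8) @ H1 ⇒ out+=8
    H0 returns (13, ())
    H1 returns [5, 8, (13, ())]
    H2 returns [[5, 8, (13, ())]]
  branch[1] choose=3:
    emit(5) @ H1 ⇒ out+=5
    emit(8) @ H1 ⇒ out+=8
    H0 returns (10, ())
    H1 returns [5, 8, (10, ())]
    H2 returns [[5, 8, (10, ())]]
  branch[2] choose=3:
    emit(5) @ H1 ⇒ out+=5
    emit(8) @ H1 ⇒ out+=8
    H0 returns (10, ())
    H1 returns [5, 8, (10, ())]
    H2 returns [[5, 8, (10, ())]]
= [[5, 8, (13, ())], [5, 8, (10, ())], [5, 8, (10, ())]]

Answer: [[5, 8, (13, ())], [5, 8, (10, ())], [5, 8, (10, ())]]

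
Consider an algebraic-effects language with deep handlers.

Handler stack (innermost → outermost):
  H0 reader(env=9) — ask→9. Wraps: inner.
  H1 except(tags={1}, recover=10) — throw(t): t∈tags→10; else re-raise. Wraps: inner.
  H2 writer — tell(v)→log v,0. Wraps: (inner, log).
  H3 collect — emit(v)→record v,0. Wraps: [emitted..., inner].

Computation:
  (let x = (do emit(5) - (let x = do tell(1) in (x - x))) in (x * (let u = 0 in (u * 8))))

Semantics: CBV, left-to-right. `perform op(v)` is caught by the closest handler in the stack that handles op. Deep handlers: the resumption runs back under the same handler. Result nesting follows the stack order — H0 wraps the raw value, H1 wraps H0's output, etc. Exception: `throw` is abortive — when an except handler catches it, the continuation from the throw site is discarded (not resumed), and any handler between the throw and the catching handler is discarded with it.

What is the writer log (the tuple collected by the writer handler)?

Answer: (1)

Evaluation trace:
emit(5) @ H3 ⇒ out+=5
tell(1) @ H2 ⇒ log+=1
H0 returns 0
H1 returns 0
H2 returns (0, (1))
H3 returns [5, (0, (1))]
= [5, (0, (1))]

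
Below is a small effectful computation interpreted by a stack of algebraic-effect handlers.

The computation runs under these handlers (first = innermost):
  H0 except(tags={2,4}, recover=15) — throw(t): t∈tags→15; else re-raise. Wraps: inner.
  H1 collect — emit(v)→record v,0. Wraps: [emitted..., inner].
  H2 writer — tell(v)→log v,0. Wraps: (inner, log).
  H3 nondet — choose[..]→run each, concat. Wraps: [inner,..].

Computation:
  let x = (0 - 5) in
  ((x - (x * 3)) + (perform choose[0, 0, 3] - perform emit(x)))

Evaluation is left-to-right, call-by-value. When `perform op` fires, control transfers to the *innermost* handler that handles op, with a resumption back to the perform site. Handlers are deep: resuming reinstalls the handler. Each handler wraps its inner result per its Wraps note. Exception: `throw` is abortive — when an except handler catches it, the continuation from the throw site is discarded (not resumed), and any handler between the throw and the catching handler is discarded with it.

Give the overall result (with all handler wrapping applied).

Working:
choose[0, 0, 3] @ H3
  branch[0] choose=0:
    emit(-5) @ H1 ⇒ out+=-5
    H0 returns 10
    H1 returns [-5, 10]
    H2 returns ([-5, 10], ())
    H3 returns [([-5, 10], ())]
  branch[1] choose=0:
    emit(-5) @ H1 ⇒ out+=-5
    H0 returns 10
    H1 returns [-5, 10]
    H2 returns ([-5, 10], ())
    H3 returns [([-5, 10], ())]
  branch[2] choose=3:
    emit(-5) @ H1 ⇒ out+=-5
    H0 returns 13
    H1 returns [-5, 13]
    H2 returns ([-5, 13], ())
    H3 returns [([-5, 13], ())]
= [([-5, 10], ()), ([-5, 10], ()), ([-5, 13], ())]

Answer: [([-5, 10], ()), ([-5, 10], ()), ([-5, 13], ())]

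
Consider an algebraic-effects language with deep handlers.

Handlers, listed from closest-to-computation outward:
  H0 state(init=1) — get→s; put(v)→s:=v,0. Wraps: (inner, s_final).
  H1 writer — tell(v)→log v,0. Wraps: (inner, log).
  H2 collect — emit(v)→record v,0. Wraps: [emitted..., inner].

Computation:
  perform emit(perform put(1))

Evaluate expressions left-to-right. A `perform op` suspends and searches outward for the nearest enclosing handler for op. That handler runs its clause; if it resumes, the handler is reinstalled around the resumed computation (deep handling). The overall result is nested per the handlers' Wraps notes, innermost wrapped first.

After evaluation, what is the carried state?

Step-by-step:
put(1) @ H0 ⇒ s:=1
emit(0) @ H2 ⇒ out+=0
H0 returns (0, 1)
H1 returns ((0, 1), ())
H2 returns [0, ((0, 1), ())]
= [0, ((0, 1), ())]

Answer: 1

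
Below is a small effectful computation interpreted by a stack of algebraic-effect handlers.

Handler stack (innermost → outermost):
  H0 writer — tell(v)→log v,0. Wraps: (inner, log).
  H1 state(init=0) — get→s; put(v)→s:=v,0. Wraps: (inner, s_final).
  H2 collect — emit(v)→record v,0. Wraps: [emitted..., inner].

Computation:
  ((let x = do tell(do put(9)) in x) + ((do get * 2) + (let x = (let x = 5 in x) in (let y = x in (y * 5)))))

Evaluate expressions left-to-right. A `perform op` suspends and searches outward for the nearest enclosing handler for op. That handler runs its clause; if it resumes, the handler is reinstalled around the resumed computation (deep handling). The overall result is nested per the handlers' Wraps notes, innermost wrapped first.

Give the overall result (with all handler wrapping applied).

Answer: [((43, (0)), 9)]

Evaluation trace:
put(9) @ H1 ⇒ s:=9
tell(0) @ H0 ⇒ log+=0
get @ H1 ⇒ 9
H0 returns (43, (0))
H1 returns ((43, (0)), 9)
H2 returns [((43, (0)), 9)]
= [((43, (0)), 9)]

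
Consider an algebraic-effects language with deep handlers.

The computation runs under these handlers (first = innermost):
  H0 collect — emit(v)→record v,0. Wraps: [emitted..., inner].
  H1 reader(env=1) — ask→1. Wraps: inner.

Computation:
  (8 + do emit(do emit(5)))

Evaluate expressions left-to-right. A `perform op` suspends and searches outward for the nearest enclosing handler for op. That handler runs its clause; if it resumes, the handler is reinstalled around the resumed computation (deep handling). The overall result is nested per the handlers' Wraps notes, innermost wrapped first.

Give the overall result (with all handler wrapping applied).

Answer: [5, 0, 8]

Working:
emit(5) @ H0 ⇒ out+=5
emit(0) @ H0 ⇒ out+=0
H0 returns [5, 0, 8]
H1 returns [5, 0, 8]
= [5, 0, 8]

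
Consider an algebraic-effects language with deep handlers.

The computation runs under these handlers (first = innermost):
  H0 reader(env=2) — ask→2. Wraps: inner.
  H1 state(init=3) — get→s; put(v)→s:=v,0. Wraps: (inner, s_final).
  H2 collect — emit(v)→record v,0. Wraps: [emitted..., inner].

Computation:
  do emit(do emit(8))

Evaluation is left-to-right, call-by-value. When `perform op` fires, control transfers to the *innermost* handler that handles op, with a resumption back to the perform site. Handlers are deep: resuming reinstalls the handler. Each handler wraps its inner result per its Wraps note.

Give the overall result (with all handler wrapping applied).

Step-by-step:
emit(8) @ H2 ⇒ out+=8
emit(0) @ H2 ⇒ out+=0
H0 returns 0
H1 returns (0, 3)
H2 returns [8, 0, (0, 3)]
= [8, 0, (0, 3)]

Answer: [8, 0, (0, 3)]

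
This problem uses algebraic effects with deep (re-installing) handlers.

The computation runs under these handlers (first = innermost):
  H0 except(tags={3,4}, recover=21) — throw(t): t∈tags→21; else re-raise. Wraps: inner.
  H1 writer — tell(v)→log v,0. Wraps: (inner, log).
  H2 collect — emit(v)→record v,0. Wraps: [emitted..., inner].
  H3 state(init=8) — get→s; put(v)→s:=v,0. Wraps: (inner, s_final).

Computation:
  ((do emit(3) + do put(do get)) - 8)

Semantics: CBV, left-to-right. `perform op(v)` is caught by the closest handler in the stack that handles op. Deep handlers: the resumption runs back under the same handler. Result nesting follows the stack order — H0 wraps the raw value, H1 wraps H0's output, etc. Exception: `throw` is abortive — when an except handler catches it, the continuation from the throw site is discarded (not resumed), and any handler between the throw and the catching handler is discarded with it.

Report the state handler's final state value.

Answer: 8

Evaluation trace:
emit(3) @ H2 ⇒ out+=3
get @ H3 ⇒ 8
put(8) @ H3 ⇒ s:=8
H0 returns -8
H1 returns (-8, ())
H2 returns [3, (-8, ())]
H3 returns ([3, (-8, ())], 8)
= ([3, (-8, ())], 8)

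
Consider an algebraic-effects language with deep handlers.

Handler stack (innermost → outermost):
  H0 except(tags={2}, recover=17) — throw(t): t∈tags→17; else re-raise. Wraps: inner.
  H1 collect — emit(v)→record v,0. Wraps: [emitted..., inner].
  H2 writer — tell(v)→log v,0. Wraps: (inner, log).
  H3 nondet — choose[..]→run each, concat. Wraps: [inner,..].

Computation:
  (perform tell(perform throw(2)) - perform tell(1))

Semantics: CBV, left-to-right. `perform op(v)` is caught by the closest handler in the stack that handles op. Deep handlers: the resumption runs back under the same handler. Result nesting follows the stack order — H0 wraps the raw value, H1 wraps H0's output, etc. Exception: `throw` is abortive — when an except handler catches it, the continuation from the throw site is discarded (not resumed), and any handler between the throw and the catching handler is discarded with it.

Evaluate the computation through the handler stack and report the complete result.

Working:
throw(2) @ H0 caught ⇒ 17
H1 returns [17]
H2 returns ([17], ())
H3 returns [([17], ())]
= [([17], ())]

Answer: [([17], ())]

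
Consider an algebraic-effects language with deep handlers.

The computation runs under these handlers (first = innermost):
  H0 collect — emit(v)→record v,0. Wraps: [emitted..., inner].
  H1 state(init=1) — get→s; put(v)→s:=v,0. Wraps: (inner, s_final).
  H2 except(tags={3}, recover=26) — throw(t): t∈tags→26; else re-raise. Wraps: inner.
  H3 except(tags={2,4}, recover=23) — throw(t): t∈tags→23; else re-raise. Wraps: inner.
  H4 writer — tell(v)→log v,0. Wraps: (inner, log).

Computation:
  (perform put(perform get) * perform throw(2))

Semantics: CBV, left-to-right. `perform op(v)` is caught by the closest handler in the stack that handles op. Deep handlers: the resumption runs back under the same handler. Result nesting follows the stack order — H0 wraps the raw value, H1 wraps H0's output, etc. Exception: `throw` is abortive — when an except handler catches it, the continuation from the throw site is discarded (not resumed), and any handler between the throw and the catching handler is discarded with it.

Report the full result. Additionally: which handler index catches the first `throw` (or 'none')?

Answer: (23, ()) ; first throw caught by: H3

Evaluation trace:
get @ H1 ⇒ 1
put(1) @ H1 ⇒ s:=1
throw(2) @ H2 re-raised
throw(2) @ H3 caught ⇒ 23
H4 returns (23, ())
= (23, ())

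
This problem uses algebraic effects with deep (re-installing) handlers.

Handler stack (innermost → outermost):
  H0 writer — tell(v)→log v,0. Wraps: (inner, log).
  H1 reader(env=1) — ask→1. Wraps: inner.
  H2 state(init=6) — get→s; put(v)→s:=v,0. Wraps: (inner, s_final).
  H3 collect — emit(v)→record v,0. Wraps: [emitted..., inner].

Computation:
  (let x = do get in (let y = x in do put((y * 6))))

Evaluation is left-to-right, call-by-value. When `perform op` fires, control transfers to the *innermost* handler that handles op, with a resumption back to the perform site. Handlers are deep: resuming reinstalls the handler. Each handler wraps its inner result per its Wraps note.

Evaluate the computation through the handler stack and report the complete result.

Step-by-step:
get @ H2 ⇒ 6
put(36) @ H2 ⇒ s:=36
H0 returns (0, ())
H1 returns (0, ())
H2 returns ((0, ()), 36)
H3 returns [((0, ()), 36)]
= [((0, ()), 36)]

Answer: [((0, ()), 36)]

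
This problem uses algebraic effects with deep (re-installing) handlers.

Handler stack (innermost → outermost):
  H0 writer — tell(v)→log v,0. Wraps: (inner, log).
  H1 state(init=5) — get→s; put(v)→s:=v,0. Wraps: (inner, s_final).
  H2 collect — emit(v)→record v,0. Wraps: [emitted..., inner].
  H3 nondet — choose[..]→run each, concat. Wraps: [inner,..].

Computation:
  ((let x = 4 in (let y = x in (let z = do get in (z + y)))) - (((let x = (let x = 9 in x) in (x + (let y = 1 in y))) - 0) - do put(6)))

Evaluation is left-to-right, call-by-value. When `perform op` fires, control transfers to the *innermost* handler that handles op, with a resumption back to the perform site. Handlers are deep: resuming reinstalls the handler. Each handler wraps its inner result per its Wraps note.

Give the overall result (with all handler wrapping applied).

Answer: [[((-1, ()), 6)]]

Working:
get @ H1 ⇒ 5
put(6) @ H1 ⇒ s:=6
H0 returns (-1, ())
H1 returns ((-1, ()), 6)
H2 returns [((-1, ()), 6)]
H3 returns [[((-1, ()), 6)]]
= [[((-1, ()), 6)]]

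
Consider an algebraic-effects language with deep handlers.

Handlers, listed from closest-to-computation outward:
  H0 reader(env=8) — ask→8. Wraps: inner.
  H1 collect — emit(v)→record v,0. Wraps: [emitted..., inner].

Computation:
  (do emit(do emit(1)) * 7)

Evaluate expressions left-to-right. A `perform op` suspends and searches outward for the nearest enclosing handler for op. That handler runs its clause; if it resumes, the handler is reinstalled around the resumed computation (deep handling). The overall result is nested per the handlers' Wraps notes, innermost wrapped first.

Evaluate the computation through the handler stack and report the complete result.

Evaluation trace:
emit(1) @ H1 ⇒ out+=1
emit(0) @ H1 ⇒ out+=0
H0 returns 0
H1 returns [1, 0, 0]
= [1, 0, 0]

Answer: [1, 0, 0]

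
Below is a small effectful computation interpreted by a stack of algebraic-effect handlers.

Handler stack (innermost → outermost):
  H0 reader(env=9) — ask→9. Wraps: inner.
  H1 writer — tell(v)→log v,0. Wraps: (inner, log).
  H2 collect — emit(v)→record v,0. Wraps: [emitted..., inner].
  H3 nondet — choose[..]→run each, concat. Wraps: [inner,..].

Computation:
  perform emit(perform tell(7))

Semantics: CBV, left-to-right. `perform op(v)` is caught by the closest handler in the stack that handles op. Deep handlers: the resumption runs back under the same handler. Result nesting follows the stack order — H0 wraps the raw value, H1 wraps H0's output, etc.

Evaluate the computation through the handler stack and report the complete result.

Answer: [[0, (0, (7))]]

Evaluation trace:
tell(7) @ H1 ⇒ log+=7
emit(0) @ H2 ⇒ out+=0
H0 returns 0
H1 returns (0, (7))
H2 returns [0, (0, (7))]
H3 returns [[0, (0, (7))]]
= [[0, (0, (7))]]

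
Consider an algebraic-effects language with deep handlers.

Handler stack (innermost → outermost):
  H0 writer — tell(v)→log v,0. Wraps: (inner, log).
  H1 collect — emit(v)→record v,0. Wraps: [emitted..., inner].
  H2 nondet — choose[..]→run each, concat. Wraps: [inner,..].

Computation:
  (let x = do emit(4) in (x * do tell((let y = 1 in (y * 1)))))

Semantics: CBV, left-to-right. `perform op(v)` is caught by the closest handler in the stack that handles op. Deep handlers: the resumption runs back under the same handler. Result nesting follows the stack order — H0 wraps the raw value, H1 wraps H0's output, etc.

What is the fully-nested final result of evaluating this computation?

Step-by-step:
emit(4) @ H1 ⇒ out+=4
tell(1) @ H0 ⇒ log+=1
H0 returns (0, (1))
H1 returns [4, (0, (1))]
H2 returns [[4, (0, (1))]]
= [[4, (0, (1))]]

Answer: [[4, (0, (1))]]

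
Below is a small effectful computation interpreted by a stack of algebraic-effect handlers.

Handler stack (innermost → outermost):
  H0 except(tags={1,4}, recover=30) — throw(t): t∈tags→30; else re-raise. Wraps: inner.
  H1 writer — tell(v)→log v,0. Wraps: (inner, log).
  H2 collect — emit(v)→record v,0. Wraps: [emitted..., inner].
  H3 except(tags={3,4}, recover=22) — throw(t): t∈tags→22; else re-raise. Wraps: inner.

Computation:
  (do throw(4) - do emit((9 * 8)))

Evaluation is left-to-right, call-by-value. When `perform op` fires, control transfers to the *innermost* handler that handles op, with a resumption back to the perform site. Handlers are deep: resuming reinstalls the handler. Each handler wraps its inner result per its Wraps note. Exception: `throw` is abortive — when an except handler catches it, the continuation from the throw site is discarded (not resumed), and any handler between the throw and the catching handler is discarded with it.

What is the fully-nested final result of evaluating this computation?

Answer: [(30, ())]

Step-by-step:
throw(4) @ H0 caught ⇒ 30
H1 returns (30, ())
H2 returns [(30, ())]
H3 returns [(30, ())]
= [(30, ())]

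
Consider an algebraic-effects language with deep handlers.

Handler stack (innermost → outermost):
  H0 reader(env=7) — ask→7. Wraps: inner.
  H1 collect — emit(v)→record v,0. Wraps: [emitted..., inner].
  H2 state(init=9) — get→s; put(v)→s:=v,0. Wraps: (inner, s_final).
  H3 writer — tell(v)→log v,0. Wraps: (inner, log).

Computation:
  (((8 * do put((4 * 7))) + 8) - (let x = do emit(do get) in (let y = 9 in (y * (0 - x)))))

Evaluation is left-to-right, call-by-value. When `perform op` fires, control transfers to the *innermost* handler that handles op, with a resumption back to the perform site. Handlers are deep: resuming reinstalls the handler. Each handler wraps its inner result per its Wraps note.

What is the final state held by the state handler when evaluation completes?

Step-by-step:
put(28) @ H2 ⇒ s:=28
get @ H2 ⇒ 28
emit(28) @ H1 ⇒ out+=28
H0 returns 8
H1 returns [28, 8]
H2 returns ([28, 8], 28)
H3 returns (([28, 8], 28), ())
= (([28, 8], 28), ())

Answer: 28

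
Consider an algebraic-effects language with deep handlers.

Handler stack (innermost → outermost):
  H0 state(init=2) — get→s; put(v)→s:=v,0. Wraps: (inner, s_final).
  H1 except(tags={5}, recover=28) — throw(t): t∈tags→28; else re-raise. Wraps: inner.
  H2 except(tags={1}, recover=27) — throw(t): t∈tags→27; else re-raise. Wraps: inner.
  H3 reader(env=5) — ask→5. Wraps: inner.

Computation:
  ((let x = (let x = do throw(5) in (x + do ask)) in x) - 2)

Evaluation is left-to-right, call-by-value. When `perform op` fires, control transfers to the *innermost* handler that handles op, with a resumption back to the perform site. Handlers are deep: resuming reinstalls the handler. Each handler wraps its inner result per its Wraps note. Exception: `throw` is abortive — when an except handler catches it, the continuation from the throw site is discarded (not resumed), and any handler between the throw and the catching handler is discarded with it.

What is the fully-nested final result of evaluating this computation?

Evaluation trace:
throw(5) @ H1 caught ⇒ 28
H2 returns 28
H3 returns 28
= 28

Answer: 28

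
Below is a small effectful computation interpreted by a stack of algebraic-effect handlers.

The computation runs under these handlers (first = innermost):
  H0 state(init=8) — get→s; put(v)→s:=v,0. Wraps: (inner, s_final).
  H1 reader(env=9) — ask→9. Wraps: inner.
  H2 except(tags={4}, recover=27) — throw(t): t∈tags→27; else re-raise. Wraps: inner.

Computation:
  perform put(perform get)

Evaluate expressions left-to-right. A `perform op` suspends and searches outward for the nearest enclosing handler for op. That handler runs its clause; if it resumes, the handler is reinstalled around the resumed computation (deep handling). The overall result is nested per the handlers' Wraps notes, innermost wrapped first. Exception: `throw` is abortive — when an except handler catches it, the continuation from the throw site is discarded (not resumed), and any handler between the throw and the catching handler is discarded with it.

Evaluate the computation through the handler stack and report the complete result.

Answer: (0, 8)

Evaluation trace:
get @ H0 ⇒ 8
put(8) @ H0 ⇒ s:=8
H0 returns (0, 8)
H1 returns (0, 8)
H2 returns (0, 8)
= (0, 8)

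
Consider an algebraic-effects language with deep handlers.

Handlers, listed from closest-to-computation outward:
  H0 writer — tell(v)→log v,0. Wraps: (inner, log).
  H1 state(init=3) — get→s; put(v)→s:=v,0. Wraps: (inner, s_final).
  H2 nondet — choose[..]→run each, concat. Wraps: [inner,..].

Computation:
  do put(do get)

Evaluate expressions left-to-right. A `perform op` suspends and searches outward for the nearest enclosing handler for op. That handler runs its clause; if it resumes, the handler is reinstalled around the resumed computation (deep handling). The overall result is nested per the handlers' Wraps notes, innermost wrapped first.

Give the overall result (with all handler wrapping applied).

Answer: [((0, ()), 3)]

Working:
get @ H1 ⇒ 3
put(3) @ H1 ⇒ s:=3
H0 returns (0, ())
H1 returns ((0, ()), 3)
H2 returns [((0, ()), 3)]
= [((0, ()), 3)]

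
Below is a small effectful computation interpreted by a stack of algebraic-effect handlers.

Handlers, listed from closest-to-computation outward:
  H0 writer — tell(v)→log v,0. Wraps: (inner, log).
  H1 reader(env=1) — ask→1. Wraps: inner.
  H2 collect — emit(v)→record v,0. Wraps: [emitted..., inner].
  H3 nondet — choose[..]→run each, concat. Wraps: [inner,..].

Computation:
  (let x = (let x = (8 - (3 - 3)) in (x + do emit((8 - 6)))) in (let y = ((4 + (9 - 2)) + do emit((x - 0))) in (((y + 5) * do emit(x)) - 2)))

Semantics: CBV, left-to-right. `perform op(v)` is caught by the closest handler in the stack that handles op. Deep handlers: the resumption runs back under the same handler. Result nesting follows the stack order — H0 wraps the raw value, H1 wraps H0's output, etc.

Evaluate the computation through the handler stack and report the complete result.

Answer: [[2, 8, 8, (-2, ())]]

Evaluation trace:
emit(2) @ H2 ⇒ out+=2
emit(8) @ H2 ⇒ out+=8
emit(8) @ H2 ⇒ out+=8
H0 returns (-2, ())
H1 returns (-2, ())
H2 returns [2, 8, 8, (-2, ())]
H3 returns [[2, 8, 8, (-2, ())]]
= [[2, 8, 8, (-2, ())]]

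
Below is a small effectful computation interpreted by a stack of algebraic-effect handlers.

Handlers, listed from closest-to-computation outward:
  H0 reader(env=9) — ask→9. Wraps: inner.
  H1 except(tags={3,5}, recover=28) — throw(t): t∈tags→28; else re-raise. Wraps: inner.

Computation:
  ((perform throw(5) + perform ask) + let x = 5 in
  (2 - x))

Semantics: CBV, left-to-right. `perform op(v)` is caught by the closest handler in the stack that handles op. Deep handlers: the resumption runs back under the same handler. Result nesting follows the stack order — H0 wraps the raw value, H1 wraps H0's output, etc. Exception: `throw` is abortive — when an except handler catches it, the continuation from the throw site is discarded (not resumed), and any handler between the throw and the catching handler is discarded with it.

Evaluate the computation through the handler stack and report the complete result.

Answer: 28

Evaluation trace:
throw(5) @ H1 caught ⇒ 28
= 28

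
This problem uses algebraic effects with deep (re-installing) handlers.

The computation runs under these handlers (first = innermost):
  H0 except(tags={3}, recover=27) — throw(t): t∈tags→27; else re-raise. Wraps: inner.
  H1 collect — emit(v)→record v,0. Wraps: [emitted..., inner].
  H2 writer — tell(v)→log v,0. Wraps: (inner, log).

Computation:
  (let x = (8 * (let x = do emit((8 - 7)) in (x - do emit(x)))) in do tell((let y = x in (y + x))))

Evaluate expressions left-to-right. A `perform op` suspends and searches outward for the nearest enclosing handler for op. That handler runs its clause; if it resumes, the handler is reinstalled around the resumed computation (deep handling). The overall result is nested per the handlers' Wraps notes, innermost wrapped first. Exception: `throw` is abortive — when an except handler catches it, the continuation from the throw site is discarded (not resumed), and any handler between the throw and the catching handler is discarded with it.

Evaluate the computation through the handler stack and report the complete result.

Answer: ([1, 0, 0], (0))

Evaluation trace:
emit(1) @ H1 ⇒ out+=1
emit(0) @ H1 ⇒ out+=0
tell(0) @ H2 ⇒ log+=0
H0 returns 0
H1 returns [1, 0, 0]
H2 returns ([1, 0, 0], (0))
= ([1, 0, 0], (0))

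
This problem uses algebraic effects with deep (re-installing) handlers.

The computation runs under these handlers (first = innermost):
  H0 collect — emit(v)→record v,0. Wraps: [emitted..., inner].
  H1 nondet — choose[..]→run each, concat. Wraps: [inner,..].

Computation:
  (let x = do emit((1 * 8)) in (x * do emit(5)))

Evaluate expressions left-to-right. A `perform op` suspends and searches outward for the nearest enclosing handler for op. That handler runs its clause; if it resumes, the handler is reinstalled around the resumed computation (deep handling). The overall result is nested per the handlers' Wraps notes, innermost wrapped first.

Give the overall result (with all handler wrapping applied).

Working:
emit(8) @ H0 ⇒ out+=8
emit(5) @ H0 ⇒ out+=5
H0 returns [8, 5, 0]
H1 returns [[8, 5, 0]]
= [[8, 5, 0]]

Answer: [[8, 5, 0]]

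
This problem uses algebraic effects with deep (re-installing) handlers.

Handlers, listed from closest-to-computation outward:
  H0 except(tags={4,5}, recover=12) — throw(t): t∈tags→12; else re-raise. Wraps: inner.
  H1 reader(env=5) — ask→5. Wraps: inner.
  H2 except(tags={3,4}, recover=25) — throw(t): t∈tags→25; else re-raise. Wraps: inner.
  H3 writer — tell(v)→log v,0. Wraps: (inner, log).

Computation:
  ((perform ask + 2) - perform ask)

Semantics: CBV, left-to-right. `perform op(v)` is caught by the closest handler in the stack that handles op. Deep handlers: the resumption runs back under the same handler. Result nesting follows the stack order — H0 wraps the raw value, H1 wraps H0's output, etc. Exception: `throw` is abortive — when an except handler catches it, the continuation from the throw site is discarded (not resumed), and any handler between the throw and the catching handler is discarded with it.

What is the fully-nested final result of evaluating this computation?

Working:
ask @ H1 ⇒ 5
ask @ H1 ⇒ 5
H0 returns 2
H1 returns 2
H2 returns 2
H3 returns (2, ())
= (2, ())

Answer: (2, ())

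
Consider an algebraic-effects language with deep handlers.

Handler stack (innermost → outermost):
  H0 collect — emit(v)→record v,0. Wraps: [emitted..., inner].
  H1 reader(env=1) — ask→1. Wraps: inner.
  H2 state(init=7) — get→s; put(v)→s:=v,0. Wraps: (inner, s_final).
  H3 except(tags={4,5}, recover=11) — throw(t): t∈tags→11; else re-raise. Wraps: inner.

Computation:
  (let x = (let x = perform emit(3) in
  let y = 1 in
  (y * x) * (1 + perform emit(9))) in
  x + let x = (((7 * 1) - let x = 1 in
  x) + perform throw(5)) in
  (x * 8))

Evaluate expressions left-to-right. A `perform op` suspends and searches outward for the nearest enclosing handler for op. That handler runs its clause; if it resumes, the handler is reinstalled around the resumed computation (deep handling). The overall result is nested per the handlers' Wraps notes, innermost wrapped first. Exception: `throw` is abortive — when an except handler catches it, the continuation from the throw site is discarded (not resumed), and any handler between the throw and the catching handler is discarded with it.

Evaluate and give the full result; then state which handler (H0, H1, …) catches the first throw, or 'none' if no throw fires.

Evaluation trace:
emit(3) @ H0 ⇒ out+=3
emit(9) @ H0 ⇒ out+=9
throw(5) @ H3 caught ⇒ 11
= 11

Answer: 11 ; first throw caught by: H3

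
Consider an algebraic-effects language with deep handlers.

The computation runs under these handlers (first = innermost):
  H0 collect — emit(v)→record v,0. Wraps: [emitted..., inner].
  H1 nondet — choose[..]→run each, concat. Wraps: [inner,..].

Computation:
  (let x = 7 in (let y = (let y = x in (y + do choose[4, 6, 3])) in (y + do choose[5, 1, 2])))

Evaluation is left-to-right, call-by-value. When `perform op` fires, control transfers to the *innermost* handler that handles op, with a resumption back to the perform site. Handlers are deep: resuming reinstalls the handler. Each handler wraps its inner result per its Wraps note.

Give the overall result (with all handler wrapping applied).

Working:
choose[4, 6, 3] @ H1
  branch[0] choose=4:
    choose[5, 1, 2] @ H1
      branch[0] choose=5:
        H0 returns [16]
        H1 returns [[16]]
      branch[1] choose=1:
        H0 returns [12]
        H1 returns [[12]]
      branch[2] choose=2:
        H0 returns [13]
        H1 returns [[13]]
  branch[1] choose=6:
    choose[5, 1, 2] @ H1
      branch[0] choose=5:
        H0 returns [18]
        H1 returns [[18]]
      branch[1] choose=1:
        H0 returns [14]
        H1 returns [[14]]
      branch[2] choose=2:
        H0 returns [15]
        H1 returns [[15]]
  branch[2] choose=3:
    choose[5, 1, 2] @ H1
      branch[0] choose=5:
        H0 returns [15]
        H1 returns [[15]]
      branch[1] choose=1:
        H0 returns [11]
        H1 returns [[11]]
      branch[2] choose=2:
        H0 returns [12]
        H1 returns [[12]]
= [[16], [12], [13], [18], [14], [15], [15], [11], [12]]

Answer: [[16], [12], [13], [18], [14], [15], [15], [11], [12]]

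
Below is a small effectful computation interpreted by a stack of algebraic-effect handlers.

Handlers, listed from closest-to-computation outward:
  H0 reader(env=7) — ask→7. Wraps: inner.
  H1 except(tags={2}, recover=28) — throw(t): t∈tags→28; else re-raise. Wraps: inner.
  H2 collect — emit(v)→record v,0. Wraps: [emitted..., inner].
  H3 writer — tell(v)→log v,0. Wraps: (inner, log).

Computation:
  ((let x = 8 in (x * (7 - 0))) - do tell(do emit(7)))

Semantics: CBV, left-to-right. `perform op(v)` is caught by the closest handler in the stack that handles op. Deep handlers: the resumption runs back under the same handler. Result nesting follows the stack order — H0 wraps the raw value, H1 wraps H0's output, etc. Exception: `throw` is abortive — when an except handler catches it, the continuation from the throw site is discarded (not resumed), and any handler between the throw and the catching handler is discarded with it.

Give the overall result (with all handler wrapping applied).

Evaluation trace:
emit(7) @ H2 ⇒ out+=7
tell(0) @ H3 ⇒ log+=0
H0 returns 56
H1 returns 56
H2 returns [7, 56]
H3 returns ([7, 56], (0))
= ([7, 56], (0))

Answer: ([7, 56], (0))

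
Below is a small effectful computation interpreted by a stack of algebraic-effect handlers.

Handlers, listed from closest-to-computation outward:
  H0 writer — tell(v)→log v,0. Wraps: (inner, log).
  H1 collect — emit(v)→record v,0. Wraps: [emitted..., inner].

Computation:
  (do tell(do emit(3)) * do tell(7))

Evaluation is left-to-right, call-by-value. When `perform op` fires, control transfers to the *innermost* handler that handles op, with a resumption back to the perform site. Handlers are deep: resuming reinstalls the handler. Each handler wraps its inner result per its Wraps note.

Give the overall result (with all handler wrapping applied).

Evaluation trace:
emit(3) @ H1 ⇒ out+=3
tell(0) @ H0 ⇒ log+=0
tell(7) @ H0 ⇒ log+=7
H0 returns (0, (0, 7))
H1 returns [3, (0, (0, 7))]
= [3, (0, (0, 7))]

Answer: [3, (0, (0, 7))]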